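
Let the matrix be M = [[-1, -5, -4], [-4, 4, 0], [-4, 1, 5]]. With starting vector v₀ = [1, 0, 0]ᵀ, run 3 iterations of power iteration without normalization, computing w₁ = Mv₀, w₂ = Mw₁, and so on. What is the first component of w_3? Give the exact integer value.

w1 = Mv₀ = (-1, -4, -4)
w2 = Mw1 = (37, -12, -20)
w3 = Mw2 = (103, -196, -260)
The requested component of w3 is 103.

103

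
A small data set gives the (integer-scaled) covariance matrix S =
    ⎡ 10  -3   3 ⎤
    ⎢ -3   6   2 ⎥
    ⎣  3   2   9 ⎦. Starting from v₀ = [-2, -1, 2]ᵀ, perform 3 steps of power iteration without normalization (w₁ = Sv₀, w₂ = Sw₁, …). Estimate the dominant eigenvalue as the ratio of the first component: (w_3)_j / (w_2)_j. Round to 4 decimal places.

w1 = Sv₀ = (10·(-2) + (-3)·(-1) + 3·2; (-3)·(-2) + 6·(-1) + 2·2; 3·(-2) + 2·(-1) + 9·2) = (-11, 4, 10)
w2 = Sw1 = (10·(-11) + (-3)·4 + 3·10; (-3)·(-11) + 6·4 + 2·10; 3·(-11) + 2·4 + 9·10) = (-92, 77, 65)
w3 = Sw2 = (-956, 868, 463)
Ratio at component: -956 / -92 = 10.3913

λ ≈ 10.3913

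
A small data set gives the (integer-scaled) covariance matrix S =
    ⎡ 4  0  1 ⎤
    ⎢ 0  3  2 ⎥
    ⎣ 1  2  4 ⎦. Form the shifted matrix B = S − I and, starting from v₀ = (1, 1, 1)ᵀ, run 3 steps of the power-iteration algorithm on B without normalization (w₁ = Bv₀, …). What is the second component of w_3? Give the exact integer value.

B = S − I has rows (3, 0, 1); (0, 2, 2); (1, 2, 3)
w1 = Bv₀ = (3·1 + 0·1 + 1·1; 0·1 + 2·1 + 2·1; 1·1 + 2·1 + 3·1) = (4, 4, 6)
w2 = Bw1 = (3·4 + 0·4 + 1·6; 0·4 + 2·4 + 2·6; 1·4 + 2·4 + 3·6) = (18, 20, 30)
w3 = Bw2 = (84, 100, 148)
Requested component of w3: 100

100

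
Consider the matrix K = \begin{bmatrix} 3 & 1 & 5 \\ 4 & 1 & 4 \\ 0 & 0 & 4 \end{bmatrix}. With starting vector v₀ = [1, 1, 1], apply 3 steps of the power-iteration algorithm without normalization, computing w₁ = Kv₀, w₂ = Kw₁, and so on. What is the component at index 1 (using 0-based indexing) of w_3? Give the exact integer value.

w1 = Kv₀ = (3·1 + 1·1 + 5·1; 4·1 + 1·1 + 4·1; 0·1 + 0·1 + 4·1) = (9, 9, 4)
w2 = Kw1 = (3·9 + 1·9 + 5·4; 4·9 + 1·9 + 4·4; 0·9 + 0·9 + 4·4) = (56, 61, 16)
w3 = Kw2 = (309, 349, 64)
The requested component of w3 is 349.

349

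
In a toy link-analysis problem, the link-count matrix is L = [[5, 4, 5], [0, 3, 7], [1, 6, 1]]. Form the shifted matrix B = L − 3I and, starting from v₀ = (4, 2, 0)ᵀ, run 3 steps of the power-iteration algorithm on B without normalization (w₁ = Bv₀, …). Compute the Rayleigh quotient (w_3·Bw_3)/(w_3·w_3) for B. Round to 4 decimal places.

0.7915

B = L − 3I has rows (2, 4, 5); (0, 0, 7); (1, 6, -2)
w1 = Bv₀ = (2·4 + 4·2 + 5·0; 0·4 + 0·2 + 7·0; 1·4 + 6·2 + (-2)·0) = (16, 0, 16)
w2 = Bw1 = (2·16 + 4·0 + 5·16; 0·16 + 0·0 + 7·16; 1·16 + 6·0 + (-2)·16) = (112, 112, -16)
w3 = Bw2 = (592, -112, 816)
Bw3 = (4816, 5712, -1712)
w3·Bw3 = 814336; w3·w3 = 1028864; μ ≈ 814336/1028864 = 0.7915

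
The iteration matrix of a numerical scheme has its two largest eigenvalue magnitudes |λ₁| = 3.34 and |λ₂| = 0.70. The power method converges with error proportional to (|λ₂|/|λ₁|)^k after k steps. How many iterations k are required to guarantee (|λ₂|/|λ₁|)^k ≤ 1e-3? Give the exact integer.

5

|λ₂/λ₁| = 0.70/3.34 = 0.20958
Need k ≥ ln(1e-3) / ln(0.20958) = -6.9078 / -1.5626 ≈ 4.421
Smallest integer k satisfying the bound: 5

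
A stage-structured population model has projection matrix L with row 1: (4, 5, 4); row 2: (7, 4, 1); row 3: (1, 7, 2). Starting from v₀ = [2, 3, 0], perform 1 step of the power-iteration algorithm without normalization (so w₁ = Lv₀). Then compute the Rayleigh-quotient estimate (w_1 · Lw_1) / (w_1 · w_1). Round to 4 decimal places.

λ ≈ 11.8126

w1 = Lv₀ = (4·2 + 5·3 + 4·0; 7·2 + 4·3 + 1·0; 1·2 + 7·3 + 2·0) = (23, 26, 23)
Lw1 = (314, 288, 251)
w1·Lw1 = 23·314 + 26·288 + 23·251 = 20483; w1·w1 = 23·23 + 26·26 + 23·23 = 1734
λ ≈ 20483/1734 = 11.8126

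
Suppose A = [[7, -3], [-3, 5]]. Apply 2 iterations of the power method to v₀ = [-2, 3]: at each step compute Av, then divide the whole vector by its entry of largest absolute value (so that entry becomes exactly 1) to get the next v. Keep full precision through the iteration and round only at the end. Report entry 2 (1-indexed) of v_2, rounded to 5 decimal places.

-0.77679

Av0 = (-23.000000, 21.000000); divide by -23.000000 → v1 = (1.000000, -0.913043)
Av1 = (9.739130, -7.565217); divide by 9.739130 → v2 = (1.000000, -0.776786)
Requested entry of v2: 174/-224 = -0.77679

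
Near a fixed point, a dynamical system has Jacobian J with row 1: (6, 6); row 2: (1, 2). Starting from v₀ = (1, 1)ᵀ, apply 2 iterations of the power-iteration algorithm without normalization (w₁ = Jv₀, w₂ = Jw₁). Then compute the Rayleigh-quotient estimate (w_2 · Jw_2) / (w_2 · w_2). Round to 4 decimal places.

w1 = Jv₀ = (12, 3)
w2 = Jw1 = (90, 18)
Jw2 = (648, 126)
w2·Jw2 = 90·648 + 18·126 = 60588; w2·w2 = 90·90 + 18·18 = 8424
λ ≈ 60588/8424 = 7.1923

λ ≈ 7.1923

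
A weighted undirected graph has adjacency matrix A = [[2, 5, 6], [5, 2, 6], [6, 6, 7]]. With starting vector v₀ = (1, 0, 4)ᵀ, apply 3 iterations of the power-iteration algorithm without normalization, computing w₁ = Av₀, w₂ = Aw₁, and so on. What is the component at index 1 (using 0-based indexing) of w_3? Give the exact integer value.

6197

w1 = Av₀ = (2·1 + 5·0 + 6·4; 5·1 + 2·0 + 6·4; 6·1 + 6·0 + 7·4) = (26, 29, 34)
w2 = Aw1 = (2·26 + 5·29 + 6·34; 5·26 + 2·29 + 6·34; 6·26 + 6·29 + 7·34) = (401, 392, 568)
w3 = Aw2 = (6170, 6197, 8734)
The requested component of w3 is 6197.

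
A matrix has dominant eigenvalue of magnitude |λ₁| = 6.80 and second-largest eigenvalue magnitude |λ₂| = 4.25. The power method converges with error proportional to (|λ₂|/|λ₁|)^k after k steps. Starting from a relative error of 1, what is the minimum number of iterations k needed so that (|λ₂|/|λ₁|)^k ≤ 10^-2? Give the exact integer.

|λ₂/λ₁| = 4.25/6.80 = 0.62500
Need k ≥ ln(10^-2) / ln(0.62500) = -4.6052 / -0.4700 ≈ 9.798
Smallest integer k satisfying the bound: 10

10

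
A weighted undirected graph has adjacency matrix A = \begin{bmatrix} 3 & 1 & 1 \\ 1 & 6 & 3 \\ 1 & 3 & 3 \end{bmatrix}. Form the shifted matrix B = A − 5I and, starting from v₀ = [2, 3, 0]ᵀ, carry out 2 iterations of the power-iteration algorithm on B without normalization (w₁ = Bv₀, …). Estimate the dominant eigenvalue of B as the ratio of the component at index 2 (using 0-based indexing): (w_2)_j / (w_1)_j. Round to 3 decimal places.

μ ≈ -0.727

B = A − 5I has rows (-2, 1, 1); (1, 1, 3); (1, 3, -2)
w1 = Bv₀ = (-1, 5, 11)
w2 = Bw1 = (18, 37, -8)
Ratio: -8/11 = -0.727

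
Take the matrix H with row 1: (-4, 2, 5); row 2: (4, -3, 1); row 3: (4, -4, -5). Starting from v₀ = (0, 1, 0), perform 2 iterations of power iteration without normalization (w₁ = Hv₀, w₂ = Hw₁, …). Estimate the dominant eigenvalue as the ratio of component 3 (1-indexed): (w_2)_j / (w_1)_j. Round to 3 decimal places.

w1 = Hv₀ = ((-4)·0 + 2·1 + 5·0; 4·0 + (-3)·1 + 1·0; 4·0 + (-4)·1 + (-5)·0) = (2, -3, -4)
w2 = Hw1 = ((-4)·2 + 2·(-3) + 5·(-4); 4·2 + (-3)·(-3) + 1·(-4); 4·2 + (-4)·(-3) + (-5)·(-4)) = (-34, 13, 40)
Ratio at component: 40 / -4 = -10.000

-10.000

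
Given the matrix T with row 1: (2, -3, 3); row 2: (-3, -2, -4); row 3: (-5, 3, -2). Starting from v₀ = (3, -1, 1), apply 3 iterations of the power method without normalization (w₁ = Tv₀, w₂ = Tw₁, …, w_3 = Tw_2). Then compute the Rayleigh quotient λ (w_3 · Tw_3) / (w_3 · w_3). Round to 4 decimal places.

w1 = Tv₀ = (2·3 + (-3)·(-1) + 3·1; (-3)·3 + (-2)·(-1) + (-4)·1; (-5)·3 + 3·(-1) + (-2)·1) = (12, -11, -20)
w2 = Tw1 = (2·12 + (-3)·(-11) + 3·(-20); (-3)·12 + (-2)·(-11) + (-4)·(-20); (-5)·12 + 3·(-11) + (-2)·(-20)) = (-3, 66, -53)
w3 = Tw2 = (-363, 89, 319)
Tw3 = (-36, -365, 1444)
w3·Tw3 = (-363)·(-36) + 89·(-365) + 319·1444 = 441219; w3·w3 = (-363)·(-363) + 89·89 + 319·319 = 241451
λ ≈ 441219/241451 = 1.8274

1.8274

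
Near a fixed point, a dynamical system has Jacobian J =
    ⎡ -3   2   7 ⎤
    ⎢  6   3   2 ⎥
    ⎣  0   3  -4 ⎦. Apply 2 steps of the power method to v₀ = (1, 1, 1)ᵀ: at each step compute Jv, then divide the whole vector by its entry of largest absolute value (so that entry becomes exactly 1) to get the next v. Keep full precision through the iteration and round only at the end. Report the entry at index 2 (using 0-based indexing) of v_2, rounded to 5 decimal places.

0.55224

Jv0 = (6.000000, 11.000000, -1.000000); divide by 11.000000 → v1 = (0.545455, 1.000000, -0.090909)
Jv1 = (-0.272727, 6.090909, 3.363636); divide by 6.090909 → v2 = (-0.044776, 1.000000, 0.552239)
Requested entry of v2: 37/67 = 0.55224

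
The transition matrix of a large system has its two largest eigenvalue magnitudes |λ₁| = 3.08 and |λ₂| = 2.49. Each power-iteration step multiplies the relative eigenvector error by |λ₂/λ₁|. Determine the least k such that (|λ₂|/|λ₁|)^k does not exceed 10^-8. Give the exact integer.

|λ₂/λ₁| = 2.49/3.08 = 0.80844
Need k ≥ ln(10^-8) / ln(0.80844) = -18.4207 / -0.2126 ≈ 86.626
Smallest integer k satisfying the bound: 87

87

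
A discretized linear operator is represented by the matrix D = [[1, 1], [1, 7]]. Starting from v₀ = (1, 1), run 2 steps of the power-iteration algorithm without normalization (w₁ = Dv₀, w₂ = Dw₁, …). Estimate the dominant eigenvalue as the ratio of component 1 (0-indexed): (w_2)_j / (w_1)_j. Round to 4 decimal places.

λ ≈ 7.2500

w1 = Dv₀ = (2, 8)
w2 = Dw1 = (10, 58)
Ratio at component: 58 / 8 = 7.2500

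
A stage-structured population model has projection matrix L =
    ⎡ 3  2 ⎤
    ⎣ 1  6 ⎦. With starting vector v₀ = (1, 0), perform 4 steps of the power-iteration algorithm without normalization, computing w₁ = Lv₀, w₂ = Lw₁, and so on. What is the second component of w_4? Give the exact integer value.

w1 = Lv₀ = (3·1 + 2·0; 1·1 + 6·0) = (3, 1)
w2 = Lw1 = (3·3 + 2·1; 1·3 + 6·1) = (11, 9)
w3 = Lw2 = (51, 65)
w4 = Lw3 = (283, 441)
The requested component of w4 is 441.

441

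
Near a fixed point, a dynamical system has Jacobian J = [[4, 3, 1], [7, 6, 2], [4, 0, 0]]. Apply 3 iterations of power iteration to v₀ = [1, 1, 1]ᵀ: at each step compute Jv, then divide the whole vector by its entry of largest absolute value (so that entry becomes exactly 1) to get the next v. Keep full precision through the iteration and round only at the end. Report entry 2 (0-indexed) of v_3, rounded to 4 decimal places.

0.2084

Jv0 = (8.00000, 15.00000, 4.00000); divide by 15.00000 → v1 = (0.53333, 1.00000, 0.26667)
Jv1 = (5.40000, 10.26667, 2.13333); divide by 10.26667 → v2 = (0.52597, 1.00000, 0.20779)
Jv2 = (5.31169, 10.09740, 2.10390); divide by 10.09740 → v3 = (0.52605, 1.00000, 0.20836)
Requested entry of v3: 324/1555 = 0.2084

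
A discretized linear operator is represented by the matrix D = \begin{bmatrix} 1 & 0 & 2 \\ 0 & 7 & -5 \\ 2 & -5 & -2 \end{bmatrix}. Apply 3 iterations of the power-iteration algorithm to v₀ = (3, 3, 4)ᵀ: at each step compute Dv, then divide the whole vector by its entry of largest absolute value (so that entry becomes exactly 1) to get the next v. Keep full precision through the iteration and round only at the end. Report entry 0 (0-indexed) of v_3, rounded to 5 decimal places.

-0.12993

Dv0 = (11.000000, 1.000000, -17.000000); divide by -17.000000 → v1 = (-0.647059, -0.058824, 1.000000)
Dv1 = (1.352941, -5.411765, -3.000000); divide by -5.411765 → v2 = (-0.250000, 1.000000, 0.554348)
Dv2 = (0.858696, 4.228261, -6.608696); divide by -6.608696 → v3 = (-0.129934, -0.639803, 1.000000)
Requested entry of v3: 79/-608 = -0.12993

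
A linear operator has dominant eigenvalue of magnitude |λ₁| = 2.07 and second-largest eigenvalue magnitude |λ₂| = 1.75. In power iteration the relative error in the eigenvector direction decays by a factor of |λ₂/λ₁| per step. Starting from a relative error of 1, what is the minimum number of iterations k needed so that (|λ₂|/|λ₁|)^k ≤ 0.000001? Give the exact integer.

|λ₂/λ₁| = 1.75/2.07 = 0.84541
Need k ≥ ln(0.000001) / ln(0.84541) = -13.8155 / -0.1679 ≈ 82.268
Smallest integer k satisfying the bound: 83

83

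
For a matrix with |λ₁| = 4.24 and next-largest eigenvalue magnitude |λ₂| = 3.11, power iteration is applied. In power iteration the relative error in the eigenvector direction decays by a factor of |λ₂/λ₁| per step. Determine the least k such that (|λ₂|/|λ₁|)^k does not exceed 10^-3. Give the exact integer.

23

|λ₂/λ₁| = 3.11/4.24 = 0.73349
Need k ≥ ln(10^-3) / ln(0.73349) = -6.9078 / -0.3099 ≈ 22.287
Smallest integer k satisfying the bound: 23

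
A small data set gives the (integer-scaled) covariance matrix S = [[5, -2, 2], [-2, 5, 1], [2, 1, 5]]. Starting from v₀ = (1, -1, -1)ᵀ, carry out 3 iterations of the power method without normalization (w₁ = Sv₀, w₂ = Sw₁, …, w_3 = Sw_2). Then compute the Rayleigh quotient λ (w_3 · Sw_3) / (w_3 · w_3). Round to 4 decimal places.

λ ≈ 6.6894

w1 = Sv₀ = (5·1 + (-2)·(-1) + 2·(-1); (-2)·1 + 5·(-1) + 1·(-1); 2·1 + 1·(-1) + 5·(-1)) = (5, -8, -4)
w2 = Sw1 = (5·5 + (-2)·(-8) + 2·(-4); (-2)·5 + 5·(-8) + 1·(-4); 2·5 + 1·(-8) + 5·(-4)) = (33, -54, -18)
w3 = Sw2 = (237, -354, -78)
Sw3 = (1737, -2322, -270)
w3·Sw3 = 237·1737 + (-354)·(-2322) + (-78)·(-270) = 1254717; w3·w3 = 237·237 + (-354)·(-354) + (-78)·(-78) = 187569
λ ≈ 1254717/187569 = 6.6894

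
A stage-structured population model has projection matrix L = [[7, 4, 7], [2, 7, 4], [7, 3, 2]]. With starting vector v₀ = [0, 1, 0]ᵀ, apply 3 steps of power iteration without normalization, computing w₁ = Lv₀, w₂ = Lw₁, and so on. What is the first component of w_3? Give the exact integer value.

1200

w1 = Lv₀ = (7·0 + 4·1 + 7·0; 2·0 + 7·1 + 4·0; 7·0 + 3·1 + 2·0) = (4, 7, 3)
w2 = Lw1 = (7·4 + 4·7 + 7·3; 2·4 + 7·7 + 4·3; 7·4 + 3·7 + 2·3) = (77, 69, 55)
w3 = Lw2 = (1200, 857, 856)
The requested component of w3 is 1200.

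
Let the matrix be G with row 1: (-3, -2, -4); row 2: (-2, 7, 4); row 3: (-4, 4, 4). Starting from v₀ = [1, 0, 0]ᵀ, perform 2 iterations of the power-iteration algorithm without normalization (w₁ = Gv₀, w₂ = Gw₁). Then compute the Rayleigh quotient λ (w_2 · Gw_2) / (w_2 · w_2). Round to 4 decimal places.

w1 = Gv₀ = (-3, -2, -4)
w2 = Gw1 = (29, -24, -12)
Gw2 = (9, -274, -260)
w2·Gw2 = 29·9 + (-24)·(-274) + (-12)·(-260) = 9957; w2·w2 = 29·29 + (-24)·(-24) + (-12)·(-12) = 1561
λ ≈ 9957/1561 = 6.3786

λ ≈ 6.3786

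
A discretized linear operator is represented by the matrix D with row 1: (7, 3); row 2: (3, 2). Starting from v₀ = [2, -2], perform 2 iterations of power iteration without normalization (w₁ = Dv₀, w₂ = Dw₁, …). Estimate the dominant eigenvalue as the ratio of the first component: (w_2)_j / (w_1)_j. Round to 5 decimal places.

w1 = Dv₀ = (8, 2)
w2 = Dw1 = (62, 28)
Ratio at component: 62 / 8 = 7.75000

λ ≈ 7.75000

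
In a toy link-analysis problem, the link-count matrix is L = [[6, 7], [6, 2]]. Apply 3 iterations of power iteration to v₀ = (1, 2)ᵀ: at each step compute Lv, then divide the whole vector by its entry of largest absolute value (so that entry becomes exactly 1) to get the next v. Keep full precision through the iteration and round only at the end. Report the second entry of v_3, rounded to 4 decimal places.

Lv0 = (20.00000, 10.00000); divide by 20.00000 → v1 = (1.00000, 0.50000)
Lv1 = (9.50000, 7.00000); divide by 9.50000 → v2 = (1.00000, 0.73684)
Lv2 = (11.15789, 7.47368); divide by 11.15789 → v3 = (1.00000, 0.66981)
Requested entry of v3: 1420/2120 = 0.6698

0.6698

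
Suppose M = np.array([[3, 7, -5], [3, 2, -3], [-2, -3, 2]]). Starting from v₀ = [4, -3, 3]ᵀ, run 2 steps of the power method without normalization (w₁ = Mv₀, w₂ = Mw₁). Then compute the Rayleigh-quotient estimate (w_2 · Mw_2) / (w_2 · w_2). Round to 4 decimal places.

9.9707

w1 = Mv₀ = (3·4 + 7·(-3) + (-5)·3; 3·4 + 2·(-3) + (-3)·3; (-2)·4 + (-3)·(-3) + 2·3) = (-24, -3, 7)
w2 = Mw1 = (3·(-24) + 7·(-3) + (-5)·7; 3·(-24) + 2·(-3) + (-3)·7; (-2)·(-24) + (-3)·(-3) + 2·7) = (-128, -99, 71)
Mw2 = (-1432, -795, 695)
w2·Mw2 = (-128)·(-1432) + (-99)·(-795) + 71·695 = 311346; w2·w2 = (-128)·(-128) + (-99)·(-99) + 71·71 = 31226
λ ≈ 311346/31226 = 9.9707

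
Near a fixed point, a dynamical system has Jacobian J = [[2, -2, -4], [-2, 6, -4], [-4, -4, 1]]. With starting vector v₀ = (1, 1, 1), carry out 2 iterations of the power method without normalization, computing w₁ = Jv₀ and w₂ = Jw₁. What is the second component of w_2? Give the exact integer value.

36

w1 = Jv₀ = (2·1 + (-2)·1 + (-4)·1; (-2)·1 + 6·1 + (-4)·1; (-4)·1 + (-4)·1 + 1·1) = (-4, 0, -7)
w2 = Jw1 = (2·(-4) + (-2)·0 + (-4)·(-7); (-2)·(-4) + 6·0 + (-4)·(-7); (-4)·(-4) + (-4)·0 + 1·(-7)) = (20, 36, 9)
The requested component of w2 is 36.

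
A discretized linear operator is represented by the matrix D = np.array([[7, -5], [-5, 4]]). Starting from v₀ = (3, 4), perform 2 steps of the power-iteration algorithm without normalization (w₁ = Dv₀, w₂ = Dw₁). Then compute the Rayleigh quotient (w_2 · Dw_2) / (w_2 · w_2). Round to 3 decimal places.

w1 = Dv₀ = (1, 1)
w2 = Dw1 = (2, -1)
Dw2 = (19, -14)
w2·Dw2 = 2·19 + (-1)·(-14) = 52; w2·w2 = 2·2 + (-1)·(-1) = 5
λ ≈ 52/5 = 10.400

λ ≈ 10.400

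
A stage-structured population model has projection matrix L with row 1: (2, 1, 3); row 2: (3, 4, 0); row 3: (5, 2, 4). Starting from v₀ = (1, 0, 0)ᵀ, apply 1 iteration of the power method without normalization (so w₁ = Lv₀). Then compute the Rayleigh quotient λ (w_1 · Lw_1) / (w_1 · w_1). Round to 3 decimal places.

w1 = Lv₀ = (2·1 + 1·0 + 3·0; 3·1 + 4·0 + 0·0; 5·1 + 2·0 + 4·0) = (2, 3, 5)
Lw1 = (22, 18, 36)
w1·Lw1 = 2·22 + 3·18 + 5·36 = 278; w1·w1 = 2·2 + 3·3 + 5·5 = 38
λ ≈ 278/38 = 7.316

7.316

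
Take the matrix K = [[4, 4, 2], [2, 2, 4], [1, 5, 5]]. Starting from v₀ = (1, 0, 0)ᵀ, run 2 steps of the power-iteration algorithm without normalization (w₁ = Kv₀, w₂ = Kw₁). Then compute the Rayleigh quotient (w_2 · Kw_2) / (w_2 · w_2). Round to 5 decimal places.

λ ≈ 9.07579

w1 = Kv₀ = (4·1 + 4·0 + 2·0; 2·1 + 2·0 + 4·0; 1·1 + 5·0 + 5·0) = (4, 2, 1)
w2 = Kw1 = (4·4 + 4·2 + 2·1; 2·4 + 2·2 + 4·1; 1·4 + 5·2 + 5·1) = (26, 16, 19)
Kw2 = (206, 160, 201)
w2·Kw2 = 26·206 + 16·160 + 19·201 = 11735; w2·w2 = 26·26 + 16·16 + 19·19 = 1293
λ ≈ 11735/1293 = 9.07579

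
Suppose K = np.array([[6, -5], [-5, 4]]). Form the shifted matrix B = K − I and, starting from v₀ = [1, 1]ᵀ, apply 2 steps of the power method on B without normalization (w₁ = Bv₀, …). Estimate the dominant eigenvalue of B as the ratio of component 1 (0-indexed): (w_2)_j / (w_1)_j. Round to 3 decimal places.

B = K − I has rows (5, -5); (-5, 3)
w1 = Bv₀ = (5·1 + (-5)·1; (-5)·1 + 3·1) = (0, -2)
w2 = Bw1 = (5·0 + (-5)·(-2); (-5)·0 + 3·(-2)) = (10, -6)
Ratio: -6/-2 = 3.000

μ ≈ 3.000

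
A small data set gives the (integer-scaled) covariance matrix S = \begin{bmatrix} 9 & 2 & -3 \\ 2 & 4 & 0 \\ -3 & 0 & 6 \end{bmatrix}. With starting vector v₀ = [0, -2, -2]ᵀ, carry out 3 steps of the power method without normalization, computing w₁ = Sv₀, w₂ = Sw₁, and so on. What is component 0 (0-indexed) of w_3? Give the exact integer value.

w1 = Sv₀ = (9·0 + 2·(-2) + (-3)·(-2); 2·0 + 4·(-2) + 0·(-2); (-3)·0 + 0·(-2) + 6·(-2)) = (2, -8, -12)
w2 = Sw1 = (9·2 + 2·(-8) + (-3)·(-12); 2·2 + 4·(-8) + 0·(-12); (-3)·2 + 0·(-8) + 6·(-12)) = (38, -28, -78)
w3 = Sw2 = (520, -36, -582)
The requested component of w3 is 520.

520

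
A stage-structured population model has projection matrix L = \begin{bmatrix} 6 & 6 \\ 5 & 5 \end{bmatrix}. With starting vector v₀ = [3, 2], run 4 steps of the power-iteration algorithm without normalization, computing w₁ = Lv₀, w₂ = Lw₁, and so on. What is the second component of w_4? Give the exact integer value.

w1 = Lv₀ = (30, 25)
w2 = Lw1 = (330, 275)
w3 = Lw2 = (3630, 3025)
w4 = Lw3 = (39930, 33275)
The requested component of w4 is 33275.

33275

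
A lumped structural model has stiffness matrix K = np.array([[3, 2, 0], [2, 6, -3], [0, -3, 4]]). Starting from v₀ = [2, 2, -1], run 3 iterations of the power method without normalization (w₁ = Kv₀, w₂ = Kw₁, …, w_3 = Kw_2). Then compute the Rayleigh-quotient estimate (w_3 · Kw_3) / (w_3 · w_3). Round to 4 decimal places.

w1 = Kv₀ = (3·2 + 2·2 + 0·(-1); 2·2 + 6·2 + (-3)·(-1); 0·2 + (-3)·2 + 4·(-1)) = (10, 19, -10)
w2 = Kw1 = (3·10 + 2·19 + 0·(-10); 2·10 + 6·19 + (-3)·(-10); 0·10 + (-3)·19 + 4·(-10)) = (68, 164, -97)
w3 = Kw2 = (532, 1411, -880)
Kw3 = (4418, 12170, -7753)
w3·Kw3 = 532·4418 + 1411·12170 + (-880)·(-7753) = 26344886; w3·w3 = 532·532 + 1411·1411 + (-880)·(-880) = 3048345
λ ≈ 26344886/3048345 = 8.6424

λ ≈ 8.6424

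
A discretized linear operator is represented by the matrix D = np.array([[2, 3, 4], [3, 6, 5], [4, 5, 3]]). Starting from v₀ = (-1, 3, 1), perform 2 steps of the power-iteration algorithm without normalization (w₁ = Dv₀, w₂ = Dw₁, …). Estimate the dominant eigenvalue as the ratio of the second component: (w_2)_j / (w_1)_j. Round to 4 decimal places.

w1 = Dv₀ = (11, 20, 14)
w2 = Dw1 = (138, 223, 186)
Ratio at component: 223 / 20 = 11.1500

λ ≈ 11.1500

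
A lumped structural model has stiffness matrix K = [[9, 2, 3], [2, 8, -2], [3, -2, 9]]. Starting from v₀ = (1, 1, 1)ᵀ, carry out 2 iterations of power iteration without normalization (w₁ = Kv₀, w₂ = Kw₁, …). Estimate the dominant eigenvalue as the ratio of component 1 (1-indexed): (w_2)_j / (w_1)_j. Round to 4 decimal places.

12.2857

w1 = Kv₀ = (9·1 + 2·1 + 3·1; 2·1 + 8·1 + (-2)·1; 3·1 + (-2)·1 + 9·1) = (14, 8, 10)
w2 = Kw1 = (9·14 + 2·8 + 3·10; 2·14 + 8·8 + (-2)·10; 3·14 + (-2)·8 + 9·10) = (172, 72, 116)
Ratio at component: 172 / 14 = 12.2857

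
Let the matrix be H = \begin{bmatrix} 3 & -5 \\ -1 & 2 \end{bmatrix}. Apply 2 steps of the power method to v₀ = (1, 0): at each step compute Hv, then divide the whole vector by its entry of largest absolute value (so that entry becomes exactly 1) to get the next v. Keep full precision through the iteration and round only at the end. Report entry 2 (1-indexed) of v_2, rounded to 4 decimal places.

Hv0 = (3.00000, -1.00000); divide by 3.00000 → v1 = (1.00000, -0.33333)
Hv1 = (4.66667, -1.66667); divide by 4.66667 → v2 = (1.00000, -0.35714)
Requested entry of v2: -5/14 = -0.3571

-0.3571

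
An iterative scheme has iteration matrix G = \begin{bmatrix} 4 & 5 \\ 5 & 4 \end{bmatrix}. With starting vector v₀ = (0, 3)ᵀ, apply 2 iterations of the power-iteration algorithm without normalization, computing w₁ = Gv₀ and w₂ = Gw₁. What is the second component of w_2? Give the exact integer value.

123

w1 = Gv₀ = (15, 12)
w2 = Gw1 = (120, 123)
The requested component of w2 is 123.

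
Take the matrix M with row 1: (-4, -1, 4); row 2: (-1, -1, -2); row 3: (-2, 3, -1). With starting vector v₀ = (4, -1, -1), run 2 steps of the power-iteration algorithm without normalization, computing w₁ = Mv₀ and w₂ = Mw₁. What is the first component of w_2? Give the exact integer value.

37

w1 = Mv₀ = ((-4)·4 + (-1)·(-1) + 4·(-1); (-1)·4 + (-1)·(-1) + (-2)·(-1); (-2)·4 + 3·(-1) + (-1)·(-1)) = (-19, -1, -10)
w2 = Mw1 = ((-4)·(-19) + (-1)·(-1) + 4·(-10); (-1)·(-19) + (-1)·(-1) + (-2)·(-10); (-2)·(-19) + 3·(-1) + (-1)·(-10)) = (37, 40, 45)
The requested component of w2 is 37.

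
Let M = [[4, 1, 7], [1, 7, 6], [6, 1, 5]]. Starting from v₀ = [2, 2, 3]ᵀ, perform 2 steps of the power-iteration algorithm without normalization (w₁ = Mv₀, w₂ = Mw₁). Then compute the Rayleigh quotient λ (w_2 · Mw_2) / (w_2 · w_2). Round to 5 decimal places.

w1 = Mv₀ = (4·2 + 1·2 + 7·3; 1·2 + 7·2 + 6·3; 6·2 + 1·2 + 5·3) = (31, 34, 29)
w2 = Mw1 = (4·31 + 1·34 + 7·29; 1·31 + 7·34 + 6·29; 6·31 + 1·34 + 5·29) = (361, 443, 365)
Mw2 = (4442, 5652, 4434)
w2·Mw2 = 361·4442 + 443·5652 + 365·4434 = 5725808; w2·w2 = 361·361 + 443·443 + 365·365 = 459795
λ ≈ 5725808/459795 = 12.45296

12.45296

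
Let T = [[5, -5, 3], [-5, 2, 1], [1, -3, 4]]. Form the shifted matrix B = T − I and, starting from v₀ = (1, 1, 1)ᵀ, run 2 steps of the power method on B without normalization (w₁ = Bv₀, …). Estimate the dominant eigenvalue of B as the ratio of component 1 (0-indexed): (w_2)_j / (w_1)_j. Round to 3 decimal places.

4.000

B = T − I has rows (4, -5, 3); (-5, 1, 1); (1, -3, 3)
w1 = Bv₀ = (2, -3, 1)
w2 = Bw1 = (26, -12, 14)
Ratio: -12/-3 = 4.000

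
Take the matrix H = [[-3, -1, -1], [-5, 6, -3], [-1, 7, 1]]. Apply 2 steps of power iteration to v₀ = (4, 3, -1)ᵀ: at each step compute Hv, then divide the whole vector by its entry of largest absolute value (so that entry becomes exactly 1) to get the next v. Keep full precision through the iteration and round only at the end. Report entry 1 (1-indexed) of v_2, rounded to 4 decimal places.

0.6757

Hv0 = (-14.00000, 1.00000, 16.00000); divide by 16.00000 → v1 = (-0.87500, 0.06250, 1.00000)
Hv1 = (1.56250, 1.75000, 2.31250); divide by 2.31250 → v2 = (0.67568, 0.75676, 1.00000)
Requested entry of v2: 25/37 = 0.6757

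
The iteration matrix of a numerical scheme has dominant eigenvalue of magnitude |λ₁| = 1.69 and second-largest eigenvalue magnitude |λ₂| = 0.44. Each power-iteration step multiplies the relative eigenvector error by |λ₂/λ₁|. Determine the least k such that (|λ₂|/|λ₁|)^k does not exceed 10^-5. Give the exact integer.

|λ₂/λ₁| = 0.44/1.69 = 0.26036
Need k ≥ ln(10^-5) / ln(0.26036) = -11.5129 / -1.3457 ≈ 8.555
Smallest integer k satisfying the bound: 9

9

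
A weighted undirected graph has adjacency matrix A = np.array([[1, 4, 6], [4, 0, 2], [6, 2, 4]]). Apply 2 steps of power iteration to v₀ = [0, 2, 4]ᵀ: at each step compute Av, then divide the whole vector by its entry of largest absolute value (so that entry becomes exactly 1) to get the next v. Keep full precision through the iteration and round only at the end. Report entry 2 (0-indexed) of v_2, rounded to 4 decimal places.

Av0 = (32.00000, 8.00000, 20.00000); divide by 32.00000 → v1 = (1.00000, 0.25000, 0.62500)
Av1 = (5.75000, 5.25000, 9.00000); divide by 9.00000 → v2 = (0.63889, 0.58333, 1.00000)
Requested entry of v2: 288/288 = 1.0000

1.0000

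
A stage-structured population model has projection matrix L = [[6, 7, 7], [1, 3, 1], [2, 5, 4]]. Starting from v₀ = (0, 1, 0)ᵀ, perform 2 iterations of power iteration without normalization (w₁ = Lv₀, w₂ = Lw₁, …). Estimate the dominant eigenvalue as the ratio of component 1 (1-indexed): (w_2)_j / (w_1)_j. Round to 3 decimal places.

w1 = Lv₀ = (6·0 + 7·1 + 7·0; 1·0 + 3·1 + 1·0; 2·0 + 5·1 + 4·0) = (7, 3, 5)
w2 = Lw1 = (6·7 + 7·3 + 7·5; 1·7 + 3·3 + 1·5; 2·7 + 5·3 + 4·5) = (98, 21, 49)
Ratio at component: 98 / 7 = 14.000

14.000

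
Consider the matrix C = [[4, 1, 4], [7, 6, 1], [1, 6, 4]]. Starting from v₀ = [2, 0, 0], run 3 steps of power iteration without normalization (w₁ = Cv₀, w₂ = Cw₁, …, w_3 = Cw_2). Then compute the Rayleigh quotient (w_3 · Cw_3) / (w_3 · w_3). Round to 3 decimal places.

w1 = Cv₀ = (8, 14, 2)
w2 = Cw1 = (54, 142, 100)
w3 = Cw2 = (758, 1330, 1306)
Cw3 = (9586, 14592, 13962)
w3·Cw3 = 758·9586 + 1330·14592 + 1306·13962 = 44907920; w3·w3 = 758·758 + 1330·1330 + 1306·1306 = 4049100
λ ≈ 44907920/4049100 = 11.091

11.091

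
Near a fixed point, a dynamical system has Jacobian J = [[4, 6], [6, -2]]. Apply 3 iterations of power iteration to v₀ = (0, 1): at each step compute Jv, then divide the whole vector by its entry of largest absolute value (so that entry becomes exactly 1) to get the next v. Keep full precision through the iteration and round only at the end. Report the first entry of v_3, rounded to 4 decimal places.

1.0000

Jv0 = (6.00000, -2.00000); divide by 6.00000 → v1 = (1.00000, -0.33333)
Jv1 = (2.00000, 6.66667); divide by 6.66667 → v2 = (0.30000, 1.00000)
Jv2 = (7.20000, -0.20000); divide by 7.20000 → v3 = (1.00000, -0.02778)
Requested entry of v3: 288/288 = 1.0000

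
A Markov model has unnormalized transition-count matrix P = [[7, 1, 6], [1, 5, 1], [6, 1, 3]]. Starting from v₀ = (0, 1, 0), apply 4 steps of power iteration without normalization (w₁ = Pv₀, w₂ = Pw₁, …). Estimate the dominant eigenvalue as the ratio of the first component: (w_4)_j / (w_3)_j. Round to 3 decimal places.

12.186

w1 = Pv₀ = (1, 5, 1)
w2 = Pw1 = (18, 27, 14)
w3 = Pw2 = (237, 167, 177)
w4 = Pw3 = (2888, 1249, 2120)
Ratio at component: 2888 / 237 = 12.186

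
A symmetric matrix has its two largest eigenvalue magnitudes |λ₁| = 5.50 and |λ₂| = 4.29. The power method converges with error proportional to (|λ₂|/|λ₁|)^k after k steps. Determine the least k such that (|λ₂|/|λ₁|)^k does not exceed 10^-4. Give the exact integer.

38

|λ₂/λ₁| = 4.29/5.50 = 0.78000
Need k ≥ ln(10^-4) / ln(0.78000) = -9.2103 / -0.2485 ≈ 37.070
Smallest integer k satisfying the bound: 38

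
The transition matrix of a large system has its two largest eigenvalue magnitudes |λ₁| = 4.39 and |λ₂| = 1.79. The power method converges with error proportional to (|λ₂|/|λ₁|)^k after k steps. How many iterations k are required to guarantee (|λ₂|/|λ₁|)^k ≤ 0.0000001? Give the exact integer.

18

|λ₂/λ₁| = 1.79/4.39 = 0.40774
Need k ≥ ln(0.0000001) / ln(0.40774) = -16.1181 / -0.8971 ≈ 17.967
Smallest integer k satisfying the bound: 18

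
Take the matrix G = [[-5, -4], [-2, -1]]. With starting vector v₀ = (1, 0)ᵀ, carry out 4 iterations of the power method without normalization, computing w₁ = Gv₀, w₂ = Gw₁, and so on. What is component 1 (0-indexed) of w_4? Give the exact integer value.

w1 = Gv₀ = (-5, -2)
w2 = Gw1 = (33, 12)
w3 = Gw2 = (-213, -78)
w4 = Gw3 = (1377, 504)
The requested component of w4 is 504.

504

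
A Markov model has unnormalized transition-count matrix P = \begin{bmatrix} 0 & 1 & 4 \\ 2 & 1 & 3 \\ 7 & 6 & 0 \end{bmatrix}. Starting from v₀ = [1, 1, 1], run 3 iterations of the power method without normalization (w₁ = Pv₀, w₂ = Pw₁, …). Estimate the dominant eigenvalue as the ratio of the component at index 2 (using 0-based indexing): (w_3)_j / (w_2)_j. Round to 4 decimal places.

w1 = Pv₀ = (5, 6, 13)
w2 = Pw1 = (58, 55, 71)
w3 = Pw2 = (339, 384, 736)
Ratio at component: 736 / 71 = 10.3662

10.3662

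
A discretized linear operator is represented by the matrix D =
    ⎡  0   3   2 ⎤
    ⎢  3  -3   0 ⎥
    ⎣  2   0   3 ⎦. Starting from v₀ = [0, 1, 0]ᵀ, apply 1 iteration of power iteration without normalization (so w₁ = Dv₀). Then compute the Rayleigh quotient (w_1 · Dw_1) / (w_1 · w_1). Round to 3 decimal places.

-4.500

w1 = Dv₀ = (3, -3, 0)
Dw1 = (-9, 18, 6)
w1·Dw1 = 3·(-9) + (-3)·18 + 0·6 = -81; w1·w1 = 3·3 + (-3)·(-3) + 0·0 = 18
λ ≈ -81/18 = -4.500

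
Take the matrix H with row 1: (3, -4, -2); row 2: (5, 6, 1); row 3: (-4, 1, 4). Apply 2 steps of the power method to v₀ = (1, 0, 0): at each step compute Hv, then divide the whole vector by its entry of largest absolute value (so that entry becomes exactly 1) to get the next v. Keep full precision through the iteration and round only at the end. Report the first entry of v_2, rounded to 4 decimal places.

-0.0732

Hv0 = (3.00000, 5.00000, -4.00000); divide by 5.00000 → v1 = (0.60000, 1.00000, -0.80000)
Hv1 = (-0.60000, 8.20000, -4.60000); divide by 8.20000 → v2 = (-0.07317, 1.00000, -0.56098)
Requested entry of v2: -3/41 = -0.0732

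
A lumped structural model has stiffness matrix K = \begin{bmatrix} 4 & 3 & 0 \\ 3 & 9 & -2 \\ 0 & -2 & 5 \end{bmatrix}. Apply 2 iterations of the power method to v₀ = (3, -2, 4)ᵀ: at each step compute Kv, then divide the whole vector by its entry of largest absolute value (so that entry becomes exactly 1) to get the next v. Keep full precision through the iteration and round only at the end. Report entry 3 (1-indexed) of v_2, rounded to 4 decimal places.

-0.8415

Kv0 = (6.00000, -17.00000, 24.00000); divide by 24.00000 → v1 = (0.25000, -0.70833, 1.00000)
Kv1 = (-1.12500, -7.62500, 6.41667); divide by -7.62500 → v2 = (0.14754, 1.00000, -0.84153)
Requested entry of v2: 154/-183 = -0.8415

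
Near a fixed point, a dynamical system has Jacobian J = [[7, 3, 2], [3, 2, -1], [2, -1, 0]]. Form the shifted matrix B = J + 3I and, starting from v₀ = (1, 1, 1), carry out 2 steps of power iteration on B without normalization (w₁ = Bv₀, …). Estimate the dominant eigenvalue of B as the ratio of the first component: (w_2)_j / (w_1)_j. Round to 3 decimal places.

11.933

B = J + 3I has rows (10, 3, 2); (3, 5, -1); (2, -1, 3)
w1 = Bv₀ = (10·1 + 3·1 + 2·1; 3·1 + 5·1 + (-1)·1; 2·1 + (-1)·1 + 3·1) = (15, 7, 4)
w2 = Bw1 = (10·15 + 3·7 + 2·4; 3·15 + 5·7 + (-1)·4; 2·15 + (-1)·7 + 3·4) = (179, 76, 35)
Ratio: 179/15 = 11.933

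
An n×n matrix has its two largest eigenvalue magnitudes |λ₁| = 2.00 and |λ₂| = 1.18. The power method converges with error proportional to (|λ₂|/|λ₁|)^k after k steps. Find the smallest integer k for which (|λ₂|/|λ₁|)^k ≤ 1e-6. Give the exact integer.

27

|λ₂/λ₁| = 1.18/2.00 = 0.59000
Need k ≥ ln(1e-6) / ln(0.59000) = -13.8155 / -0.5276 ≈ 26.184
Smallest integer k satisfying the bound: 27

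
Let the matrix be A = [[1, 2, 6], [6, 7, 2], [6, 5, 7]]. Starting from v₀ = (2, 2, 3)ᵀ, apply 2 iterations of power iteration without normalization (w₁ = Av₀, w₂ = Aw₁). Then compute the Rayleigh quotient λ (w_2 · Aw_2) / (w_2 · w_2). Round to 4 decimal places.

w1 = Av₀ = (1·2 + 2·2 + 6·3; 6·2 + 7·2 + 2·3; 6·2 + 5·2 + 7·3) = (24, 32, 43)
w2 = Aw1 = (1·24 + 2·32 + 6·43; 6·24 + 7·32 + 2·43; 6·24 + 5·32 + 7·43) = (346, 454, 605)
Aw2 = (4884, 6464, 8581)
w2·Aw2 = 346·4884 + 454·6464 + 605·8581 = 9816025; w2·w2 = 346·346 + 454·454 + 605·605 = 691857
λ ≈ 9816025/691857 = 14.1879

14.1879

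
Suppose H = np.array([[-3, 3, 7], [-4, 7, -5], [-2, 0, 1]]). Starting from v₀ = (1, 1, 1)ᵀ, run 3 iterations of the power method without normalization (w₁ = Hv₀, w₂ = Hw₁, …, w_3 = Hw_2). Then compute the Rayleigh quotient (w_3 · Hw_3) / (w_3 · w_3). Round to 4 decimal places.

λ ≈ -2.3752

w1 = Hv₀ = (7, -2, -1)
w2 = Hw1 = (-34, -37, -15)
w3 = Hw2 = (-114, -48, 53)
Hw3 = (569, -145, 281)
w3·Hw3 = (-114)·569 + (-48)·(-145) + 53·281 = -43013; w3·w3 = (-114)·(-114) + (-48)·(-48) + 53·53 = 18109
λ ≈ -43013/18109 = -2.3752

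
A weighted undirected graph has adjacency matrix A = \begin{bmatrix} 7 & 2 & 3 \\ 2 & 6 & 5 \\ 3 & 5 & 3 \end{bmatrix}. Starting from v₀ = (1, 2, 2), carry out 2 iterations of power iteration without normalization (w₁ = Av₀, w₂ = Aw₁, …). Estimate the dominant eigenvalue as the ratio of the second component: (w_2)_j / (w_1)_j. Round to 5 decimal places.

w1 = Av₀ = (7·1 + 2·2 + 3·2; 2·1 + 6·2 + 5·2; 3·1 + 5·2 + 3·2) = (17, 24, 19)
w2 = Aw1 = (7·17 + 2·24 + 3·19; 2·17 + 6·24 + 5·19; 3·17 + 5·24 + 3·19) = (224, 273, 228)
Ratio at component: 273 / 24 = 11.37500

11.37500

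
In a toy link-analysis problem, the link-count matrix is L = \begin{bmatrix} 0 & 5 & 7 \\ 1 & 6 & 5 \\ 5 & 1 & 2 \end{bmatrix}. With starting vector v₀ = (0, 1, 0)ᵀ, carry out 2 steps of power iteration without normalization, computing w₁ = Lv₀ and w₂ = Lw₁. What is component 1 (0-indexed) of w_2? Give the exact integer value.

w1 = Lv₀ = (0·0 + 5·1 + 7·0; 1·0 + 6·1 + 5·0; 5·0 + 1·1 + 2·0) = (5, 6, 1)
w2 = Lw1 = (0·5 + 5·6 + 7·1; 1·5 + 6·6 + 5·1; 5·5 + 1·6 + 2·1) = (37, 46, 33)
The requested component of w2 is 46.

46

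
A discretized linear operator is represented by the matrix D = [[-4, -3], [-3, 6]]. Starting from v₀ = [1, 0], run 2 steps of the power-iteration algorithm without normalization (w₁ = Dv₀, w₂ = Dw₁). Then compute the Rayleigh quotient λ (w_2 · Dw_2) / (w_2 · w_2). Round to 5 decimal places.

λ ≈ -2.09380

w1 = Dv₀ = ((-4)·1 + (-3)·0; (-3)·1 + 6·0) = (-4, -3)
w2 = Dw1 = ((-4)·(-4) + (-3)·(-3); (-3)·(-4) + 6·(-3)) = (25, -6)
Dw2 = (-82, -111)
w2·Dw2 = 25·(-82) + (-6)·(-111) = -1384; w2·w2 = 25·25 + (-6)·(-6) = 661
λ ≈ -1384/661 = -2.09380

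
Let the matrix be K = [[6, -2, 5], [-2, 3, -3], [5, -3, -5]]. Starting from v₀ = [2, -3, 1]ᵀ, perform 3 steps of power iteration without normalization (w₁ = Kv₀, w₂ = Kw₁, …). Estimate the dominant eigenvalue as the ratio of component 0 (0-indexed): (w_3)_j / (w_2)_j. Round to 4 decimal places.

w1 = Kv₀ = (23, -16, 14)
w2 = Kw1 = (240, -136, 93)
w3 = Kw2 = (2177, -1167, 1143)
Ratio at component: 2177 / 240 = 9.0708

9.0708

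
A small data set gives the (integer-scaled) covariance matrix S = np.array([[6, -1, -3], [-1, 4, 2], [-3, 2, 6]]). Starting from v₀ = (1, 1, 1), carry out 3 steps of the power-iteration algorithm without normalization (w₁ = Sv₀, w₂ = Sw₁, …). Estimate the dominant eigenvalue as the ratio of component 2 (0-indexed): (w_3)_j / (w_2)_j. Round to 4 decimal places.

w1 = Sv₀ = (6·1 + (-1)·1 + (-3)·1; (-1)·1 + 4·1 + 2·1; (-3)·1 + 2·1 + 6·1) = (2, 5, 5)
w2 = Sw1 = (6·2 + (-1)·5 + (-3)·5; (-1)·2 + 4·5 + 2·5; (-3)·2 + 2·5 + 6·5) = (-8, 28, 34)
w3 = Sw2 = (-178, 188, 284)
Ratio at component: 284 / 34 = 8.3529

8.3529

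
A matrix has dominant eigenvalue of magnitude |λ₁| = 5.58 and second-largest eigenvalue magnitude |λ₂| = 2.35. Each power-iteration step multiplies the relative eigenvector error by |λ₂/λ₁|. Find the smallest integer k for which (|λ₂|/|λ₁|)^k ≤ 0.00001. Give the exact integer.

14

|λ₂/λ₁| = 2.35/5.58 = 0.42115
Need k ≥ ln(0.00001) / ln(0.42115) = -11.5129 / -0.8648 ≈ 13.313
Smallest integer k satisfying the bound: 14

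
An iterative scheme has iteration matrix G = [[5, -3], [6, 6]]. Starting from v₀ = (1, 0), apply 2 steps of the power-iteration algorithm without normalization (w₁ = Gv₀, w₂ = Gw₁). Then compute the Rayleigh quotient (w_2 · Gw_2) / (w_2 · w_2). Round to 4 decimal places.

6.3035

w1 = Gv₀ = (5·1 + (-3)·0; 6·1 + 6·0) = (5, 6)
w2 = Gw1 = (5·5 + (-3)·6; 6·5 + 6·6) = (7, 66)
Gw2 = (-163, 438)
w2·Gw2 = 7·(-163) + 66·438 = 27767; w2·w2 = 7·7 + 66·66 = 4405
λ ≈ 27767/4405 = 6.3035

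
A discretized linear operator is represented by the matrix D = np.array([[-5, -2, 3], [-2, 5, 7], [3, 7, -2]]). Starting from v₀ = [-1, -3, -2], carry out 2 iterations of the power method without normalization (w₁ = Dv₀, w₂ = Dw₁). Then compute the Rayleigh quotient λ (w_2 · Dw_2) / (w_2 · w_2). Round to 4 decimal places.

8.8839

w1 = Dv₀ = (5, -27, -20)
w2 = Dw1 = (-31, -285, -134)
Dw2 = (323, -2301, -1820)
w2·Dw2 = (-31)·323 + (-285)·(-2301) + (-134)·(-1820) = 889652; w2·w2 = (-31)·(-31) + (-285)·(-285) + (-134)·(-134) = 100142
λ ≈ 889652/100142 = 8.8839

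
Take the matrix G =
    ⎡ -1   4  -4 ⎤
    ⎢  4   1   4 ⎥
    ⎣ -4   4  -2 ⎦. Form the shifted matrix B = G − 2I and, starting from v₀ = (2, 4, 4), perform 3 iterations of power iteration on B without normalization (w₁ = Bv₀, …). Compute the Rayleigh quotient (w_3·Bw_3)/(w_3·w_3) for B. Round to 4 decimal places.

B = G − 2I has rows (-3, 4, -4); (4, -1, 4); (-4, 4, -4)
w1 = Bv₀ = ((-3)·2 + 4·4 + (-4)·4; 4·2 + (-1)·4 + 4·4; (-4)·2 + 4·4 + (-4)·4) = (-6, 20, -8)
w2 = Bw1 = ((-3)·(-6) + 4·20 + (-4)·(-8); 4·(-6) + (-1)·20 + 4·(-8); (-4)·(-6) + 4·20 + (-4)·(-8)) = (130, -76, 136)
w3 = Bw2 = (-1238, 1140, -1368)
Bw3 = (13746, -11564, 14984)
w3·Bw3 = -50698620; w3·w3 = 4703668; μ ≈ -50698620/4703668 = -10.7785

-10.7785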